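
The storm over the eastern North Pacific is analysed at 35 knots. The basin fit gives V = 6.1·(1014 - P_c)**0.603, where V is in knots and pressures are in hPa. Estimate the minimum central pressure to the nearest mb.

ΔP = (V / 6.1)^(1/0.603) = (35/6.1)^1.658.
35/6.1 = 5.738; 5.738^1.658 ≈ 18.12 mb.
P_c = 1014 − 18.12 = 995.88 ≈ 996 mb.

996 mb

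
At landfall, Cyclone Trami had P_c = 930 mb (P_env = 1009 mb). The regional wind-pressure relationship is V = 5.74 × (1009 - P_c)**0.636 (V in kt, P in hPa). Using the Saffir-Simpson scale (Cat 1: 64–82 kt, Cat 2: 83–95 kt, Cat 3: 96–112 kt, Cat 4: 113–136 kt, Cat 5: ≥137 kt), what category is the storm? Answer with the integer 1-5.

ΔP = 1009 − 930 = 79 mb.
V ≈ 5.74 × 79^0.636 = 5.74 × 16.10 ≈ 92 kt.
92 kt falls in the Category 2 band.

2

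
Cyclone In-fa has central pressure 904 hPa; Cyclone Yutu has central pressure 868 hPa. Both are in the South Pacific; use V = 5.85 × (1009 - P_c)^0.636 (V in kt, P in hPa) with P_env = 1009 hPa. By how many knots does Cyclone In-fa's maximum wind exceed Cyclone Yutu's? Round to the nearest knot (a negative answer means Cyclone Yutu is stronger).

Cyclone In-fa: ΔP = 105; V ≈ 5.85 × 105^0.636 ≈ 112.88 kt.
Cyclone Yutu: ΔP = 141; V ≈ 5.85 × 141^0.636 ≈ 136.16 kt.
Difference ≈ 112.88 − 136.16 = -23.28 → -23 kt.

-23 kt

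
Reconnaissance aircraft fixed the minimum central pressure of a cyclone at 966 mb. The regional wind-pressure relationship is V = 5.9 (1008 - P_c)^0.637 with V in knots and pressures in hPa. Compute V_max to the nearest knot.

64 kt

ΔP = 1008 − 966 = 42 mb.
42^0.637 ≈ 10.815.
V ≈ 5.9 × 10.815 ≈ 63.8 kt.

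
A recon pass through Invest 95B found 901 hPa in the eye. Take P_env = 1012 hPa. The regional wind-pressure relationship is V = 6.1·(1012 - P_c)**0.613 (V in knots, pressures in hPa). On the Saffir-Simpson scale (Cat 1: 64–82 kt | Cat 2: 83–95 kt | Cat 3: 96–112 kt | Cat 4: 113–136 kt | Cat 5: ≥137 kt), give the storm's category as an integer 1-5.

ΔP = 1012 − 901 = 111 hPa.
V ≈ 6.1 × 111^0.613 = 6.1 × 17.94 ≈ 109 kt.
109 kt falls in the Category 3 band.

3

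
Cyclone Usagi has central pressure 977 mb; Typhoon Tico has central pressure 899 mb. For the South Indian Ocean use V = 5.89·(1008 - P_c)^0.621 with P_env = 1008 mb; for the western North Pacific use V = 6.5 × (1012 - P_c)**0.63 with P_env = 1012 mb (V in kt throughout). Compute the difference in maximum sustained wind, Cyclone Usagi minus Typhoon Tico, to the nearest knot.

-78 kt

Cyclone Usagi: ΔP = 31; V ≈ 5.89 × 31^0.621 ≈ 49.69 kt.
Typhoon Tico: ΔP = 113; V ≈ 6.5 × 113^0.63 ≈ 127.75 kt.
Difference ≈ 49.69 − 127.75 = -78.06 → -78 kt.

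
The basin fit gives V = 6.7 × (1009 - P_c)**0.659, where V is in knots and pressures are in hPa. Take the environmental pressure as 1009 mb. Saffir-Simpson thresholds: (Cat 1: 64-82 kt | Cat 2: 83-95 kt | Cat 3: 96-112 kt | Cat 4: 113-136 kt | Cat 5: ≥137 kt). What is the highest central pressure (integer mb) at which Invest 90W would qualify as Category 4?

936 mb

Category 4 begins at V = 113 kt.
Required ΔP = (113/6.7)^(1/0.659) = 16.866^1.517 ≈ 72.76 mb.
P_c ≤ 1009 − 72.76 = 936.24, so the highest integer P_c is 936 mb.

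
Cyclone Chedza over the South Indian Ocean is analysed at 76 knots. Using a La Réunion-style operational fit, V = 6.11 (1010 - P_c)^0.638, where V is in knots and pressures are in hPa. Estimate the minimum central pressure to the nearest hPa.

ΔP = (V / 6.11)^(1/0.638) = (76/6.11)^1.567.
76/6.11 = 12.439; 12.439^1.567 ≈ 51.99 hPa.
P_c = 1010 − 51.99 = 958.01 ≈ 958 hPa.

958 hPa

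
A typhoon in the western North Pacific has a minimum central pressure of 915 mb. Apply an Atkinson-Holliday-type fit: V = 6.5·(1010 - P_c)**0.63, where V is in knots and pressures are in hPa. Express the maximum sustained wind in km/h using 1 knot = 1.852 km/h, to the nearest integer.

ΔP = 1010 − 915 = 95 mb.
V ≈ 6.5 × 95^0.63 = 6.5 × 17.618 ≈ 114.519 kt.
114.519 × 1.852 ≈ 212.09 km/h → 212 km/h.

212 km/h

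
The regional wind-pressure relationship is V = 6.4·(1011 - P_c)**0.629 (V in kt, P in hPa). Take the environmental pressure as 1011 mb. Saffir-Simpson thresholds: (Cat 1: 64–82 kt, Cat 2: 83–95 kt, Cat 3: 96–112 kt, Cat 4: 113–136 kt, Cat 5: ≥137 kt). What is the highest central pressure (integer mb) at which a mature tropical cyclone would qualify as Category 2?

952 mb

Category 2 begins at V = 83 kt.
Required ΔP = (83/6.4)^(1/0.629) = 12.969^1.590 ≈ 58.79 mb.
P_c ≤ 1011 − 58.79 = 952.21, so the highest integer P_c is 952 mb.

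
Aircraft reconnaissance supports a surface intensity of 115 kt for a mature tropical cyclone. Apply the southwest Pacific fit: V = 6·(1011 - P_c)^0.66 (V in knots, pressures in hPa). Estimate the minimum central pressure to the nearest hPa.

ΔP = (V / 6)^(1/0.66) = (115/6)^1.515.
115/6 = 19.167; 19.167^1.515 ≈ 87.75 hPa.
P_c = 1011 − 87.75 = 923.25 ≈ 923 hPa.

923 hPa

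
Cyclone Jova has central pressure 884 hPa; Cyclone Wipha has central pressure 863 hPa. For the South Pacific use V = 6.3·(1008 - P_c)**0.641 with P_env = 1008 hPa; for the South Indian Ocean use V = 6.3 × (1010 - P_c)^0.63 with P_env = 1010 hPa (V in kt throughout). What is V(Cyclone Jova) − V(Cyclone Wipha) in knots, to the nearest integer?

-8 kt

Cyclone Jova: ΔP = 124; V ≈ 6.3 × 124^0.641 ≈ 138.43 kt.
Cyclone Wipha: ΔP = 147; V ≈ 6.3 × 147^0.63 ≈ 146.13 kt.
Difference ≈ 138.43 − 146.13 = -7.70 → -8 kt.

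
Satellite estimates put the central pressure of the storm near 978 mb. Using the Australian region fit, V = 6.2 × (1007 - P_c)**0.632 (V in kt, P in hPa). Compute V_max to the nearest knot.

ΔP = 1007 − 978 = 29 mb.
29^0.632 ≈ 8.399.
V ≈ 6.2 × 8.399 ≈ 52.1 kt.

52 kt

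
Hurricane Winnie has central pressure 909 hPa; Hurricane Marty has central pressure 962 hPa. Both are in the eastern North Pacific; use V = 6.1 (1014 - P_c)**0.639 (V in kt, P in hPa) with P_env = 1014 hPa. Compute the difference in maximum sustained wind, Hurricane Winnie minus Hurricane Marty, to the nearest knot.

43 kt

Hurricane Winnie: ΔP = 105; V ≈ 6.1 × 105^0.639 ≈ 119.36 kt.
Hurricane Marty: ΔP = 52; V ≈ 6.1 × 52^0.639 ≈ 76.18 kt.
Difference ≈ 119.36 − 76.18 = 43.18 → 43 kt.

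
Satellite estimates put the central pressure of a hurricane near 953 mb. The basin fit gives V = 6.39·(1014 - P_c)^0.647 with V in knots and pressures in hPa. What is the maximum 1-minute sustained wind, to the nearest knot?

91 kt

ΔP = 1014 − 953 = 61 mb.
61^0.647 ≈ 14.293.
V ≈ 6.39 × 14.293 ≈ 91.3 kt.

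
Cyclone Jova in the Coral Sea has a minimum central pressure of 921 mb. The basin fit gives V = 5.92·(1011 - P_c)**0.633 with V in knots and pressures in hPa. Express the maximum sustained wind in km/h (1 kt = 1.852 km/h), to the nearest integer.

189 km/h

ΔP = 1011 − 921 = 90 mb.
V ≈ 5.92 × 90^0.633 = 5.92 × 17.260 ≈ 102.178 kt.
102.178 × 1.852 ≈ 189.23 km/h → 189 km/h.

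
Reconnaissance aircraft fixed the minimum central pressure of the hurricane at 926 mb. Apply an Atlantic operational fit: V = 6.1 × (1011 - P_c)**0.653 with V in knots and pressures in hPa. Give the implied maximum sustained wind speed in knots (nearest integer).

ΔP = 1011 − 926 = 85 mb.
85^0.653 ≈ 18.193.
V ≈ 6.1 × 18.193 ≈ 111.0 kt.

111 kt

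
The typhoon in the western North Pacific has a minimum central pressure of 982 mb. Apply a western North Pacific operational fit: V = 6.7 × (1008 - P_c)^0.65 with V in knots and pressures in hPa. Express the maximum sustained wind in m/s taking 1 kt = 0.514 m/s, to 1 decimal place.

ΔP = 1008 − 982 = 26 mb.
V ≈ 6.7 × 26^0.65 = 6.7 × 8.313 ≈ 55.694 kt.
55.694 × 0.514 ≈ 28.63 m/s → 28.6 m/s.

28.6 m/s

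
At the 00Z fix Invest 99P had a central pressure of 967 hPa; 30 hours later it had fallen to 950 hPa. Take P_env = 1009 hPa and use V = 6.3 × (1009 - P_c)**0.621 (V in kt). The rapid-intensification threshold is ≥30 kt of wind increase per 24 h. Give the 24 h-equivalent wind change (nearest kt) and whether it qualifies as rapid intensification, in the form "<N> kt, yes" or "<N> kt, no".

V₁: ΔP = 42, V ≈ 6.3 × 42^0.621 ≈ 64.18 kt.
V₂: ΔP = 59, V ≈ 6.3 × 59^0.621 ≈ 79.26 kt.
ΔV over 30 h = 15.08 kt → 24 h equivalent = 15.08 × 24/30 ≈ 12.06 kt.
12 kt < 30 kt ⇒ not rapid intensification.

12 kt, no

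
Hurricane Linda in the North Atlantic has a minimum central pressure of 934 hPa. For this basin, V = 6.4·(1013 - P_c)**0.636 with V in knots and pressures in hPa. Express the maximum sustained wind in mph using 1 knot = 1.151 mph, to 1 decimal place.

118.6 mph

ΔP = 1013 − 934 = 79 hPa.
V ≈ 6.4 × 79^0.636 = 6.4 × 16.102 ≈ 103.055 kt.
103.055 × 1.151 ≈ 118.62 mph → 118.6 mph.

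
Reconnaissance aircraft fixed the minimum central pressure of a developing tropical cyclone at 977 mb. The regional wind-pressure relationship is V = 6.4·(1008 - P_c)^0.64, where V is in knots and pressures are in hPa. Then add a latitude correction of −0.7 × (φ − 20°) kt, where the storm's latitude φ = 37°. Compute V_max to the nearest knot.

46 kt

ΔP = 1008 − 977 = 31 mb.
31^0.64 ≈ 9.005.
V ≈ 6.4 × 9.005 ≈ 57.6 kt.
Latitude correction: −0.7 × (37 − 20) = -11.9 kt.
Corrected V ≈ 45.7 kt → 46 kt.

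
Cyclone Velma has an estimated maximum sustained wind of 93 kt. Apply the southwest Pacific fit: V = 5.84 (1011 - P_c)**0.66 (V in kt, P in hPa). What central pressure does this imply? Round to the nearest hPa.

ΔP = (V / 5.84)^(1/0.66) = (93/5.84)^1.515.
93/5.84 = 15.925; 15.925^1.515 ≈ 66.27 hPa.
P_c = 1011 − 66.27 = 944.73 ≈ 945 hPa.

945 hPa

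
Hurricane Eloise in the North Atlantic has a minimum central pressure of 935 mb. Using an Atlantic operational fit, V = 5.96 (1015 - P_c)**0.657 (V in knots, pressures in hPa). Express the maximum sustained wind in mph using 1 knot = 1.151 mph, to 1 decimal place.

122.1 mph

ΔP = 1015 − 935 = 80 mb.
V ≈ 5.96 × 80^0.657 = 5.96 × 17.796 ≈ 106.066 kt.
106.066 × 1.151 ≈ 122.08 mph → 122.1 mph.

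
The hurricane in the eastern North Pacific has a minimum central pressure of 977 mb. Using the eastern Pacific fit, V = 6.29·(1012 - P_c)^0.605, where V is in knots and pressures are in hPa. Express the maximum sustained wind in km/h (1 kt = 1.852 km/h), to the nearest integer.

ΔP = 1012 − 977 = 35 mb.
V ≈ 6.29 × 35^0.605 = 6.29 × 8.593 ≈ 54.052 kt.
54.052 × 1.852 ≈ 100.10 km/h → 100 km/h.

100 km/h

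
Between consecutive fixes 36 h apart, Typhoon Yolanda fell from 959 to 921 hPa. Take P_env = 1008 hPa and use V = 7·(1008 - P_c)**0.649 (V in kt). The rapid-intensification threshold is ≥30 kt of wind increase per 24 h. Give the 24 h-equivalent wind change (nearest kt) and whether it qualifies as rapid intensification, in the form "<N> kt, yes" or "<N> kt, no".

26 kt, no

V₁: ΔP = 49, V ≈ 7 × 49^0.649 ≈ 87.51 kt.
V₂: ΔP = 87, V ≈ 7 × 87^0.649 ≈ 127.01 kt.
ΔV over 36 h = 39.50 kt → 24 h equivalent = 39.50 × 24/36 ≈ 26.33 kt.
26 kt < 30 kt ⇒ not rapid intensification.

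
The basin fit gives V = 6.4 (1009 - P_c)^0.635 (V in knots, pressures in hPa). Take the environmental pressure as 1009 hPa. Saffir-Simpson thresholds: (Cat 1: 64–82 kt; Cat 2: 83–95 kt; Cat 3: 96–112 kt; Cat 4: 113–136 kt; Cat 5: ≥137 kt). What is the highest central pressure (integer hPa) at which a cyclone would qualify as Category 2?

952 hPa

Category 2 begins at V = 83 kt.
Required ΔP = (83/6.4)^(1/0.635) = 12.969^1.575 ≈ 56.57 hPa.
P_c ≤ 1009 − 56.57 = 952.43, so the highest integer P_c is 952 hPa.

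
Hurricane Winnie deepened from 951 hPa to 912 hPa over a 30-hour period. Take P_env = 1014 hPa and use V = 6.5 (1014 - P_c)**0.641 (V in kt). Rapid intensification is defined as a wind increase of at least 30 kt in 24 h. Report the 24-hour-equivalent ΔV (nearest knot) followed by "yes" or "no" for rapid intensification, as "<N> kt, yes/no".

27 kt, no

V₁: ΔP = 63, V ≈ 6.5 × 63^0.641 ≈ 92.53 kt.
V₂: ΔP = 102, V ≈ 6.5 × 102^0.641 ≈ 126.02 kt.
ΔV over 30 h = 33.49 kt → 24 h equivalent = 33.49 × 24/30 ≈ 26.79 kt.
27 kt < 30 kt ⇒ not rapid intensification.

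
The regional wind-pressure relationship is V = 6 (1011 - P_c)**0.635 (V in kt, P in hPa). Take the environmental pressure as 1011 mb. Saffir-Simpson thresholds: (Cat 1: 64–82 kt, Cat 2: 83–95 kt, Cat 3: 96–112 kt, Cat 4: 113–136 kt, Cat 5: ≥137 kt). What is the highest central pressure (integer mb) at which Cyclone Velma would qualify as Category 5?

873 mb

Category 5 begins at V = 137 kt.
Required ΔP = (137/6)^(1/0.635) = 22.833^1.575 ≈ 137.87 mb.
P_c ≤ 1011 − 137.87 = 873.13, so the highest integer P_c is 873 mb.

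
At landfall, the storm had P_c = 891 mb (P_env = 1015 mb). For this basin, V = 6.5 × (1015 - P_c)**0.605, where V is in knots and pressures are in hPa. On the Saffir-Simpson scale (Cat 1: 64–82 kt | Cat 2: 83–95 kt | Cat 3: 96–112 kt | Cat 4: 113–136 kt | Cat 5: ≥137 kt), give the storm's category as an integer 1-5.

4

ΔP = 1015 − 891 = 124 mb.
V ≈ 6.5 × 124^0.605 = 6.5 × 18.47 ≈ 120 kt.
120 kt falls in the Category 4 band.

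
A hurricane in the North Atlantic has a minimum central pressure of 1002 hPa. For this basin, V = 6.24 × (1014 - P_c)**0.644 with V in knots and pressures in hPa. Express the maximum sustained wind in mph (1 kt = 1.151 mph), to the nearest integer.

ΔP = 1014 − 1002 = 12 hPa.
V ≈ 6.24 × 12^0.644 = 6.24 × 4.954 ≈ 30.916 kt.
30.916 × 1.151 ≈ 35.58 mph → 36 mph.

36 mph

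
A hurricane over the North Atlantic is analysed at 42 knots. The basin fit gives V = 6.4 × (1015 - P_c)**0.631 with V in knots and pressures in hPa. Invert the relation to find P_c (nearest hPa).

ΔP = (V / 6.4)^(1/0.631) = (42/6.4)^1.585.
42/6.4 = 6.562; 6.562^1.585 ≈ 19.72 hPa.
P_c = 1015 − 19.72 = 995.28 ≈ 995 hPa.

995 hPa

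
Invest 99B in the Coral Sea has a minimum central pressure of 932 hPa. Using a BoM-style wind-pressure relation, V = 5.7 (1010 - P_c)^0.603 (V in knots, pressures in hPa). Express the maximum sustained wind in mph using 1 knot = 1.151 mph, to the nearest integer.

91 mph

ΔP = 1010 − 932 = 78 hPa.
V ≈ 5.7 × 78^0.603 = 5.7 × 13.834 ≈ 78.851 kt.
78.851 × 1.151 ≈ 90.76 mph → 91 mph.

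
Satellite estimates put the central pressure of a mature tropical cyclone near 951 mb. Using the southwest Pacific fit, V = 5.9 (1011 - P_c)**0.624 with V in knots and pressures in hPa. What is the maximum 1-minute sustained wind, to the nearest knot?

76 kt

ΔP = 1011 − 951 = 60 mb.
60^0.624 ≈ 12.870.
V ≈ 5.9 × 12.870 ≈ 75.9 kt.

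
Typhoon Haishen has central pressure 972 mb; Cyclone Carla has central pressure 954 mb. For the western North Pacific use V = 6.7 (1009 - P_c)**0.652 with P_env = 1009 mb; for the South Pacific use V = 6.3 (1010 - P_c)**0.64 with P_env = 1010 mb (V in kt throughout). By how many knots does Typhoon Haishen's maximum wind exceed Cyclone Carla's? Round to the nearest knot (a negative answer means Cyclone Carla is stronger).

-12 kt

Typhoon Haishen: ΔP = 37; V ≈ 6.7 × 37^0.652 ≈ 70.56 kt.
Cyclone Carla: ΔP = 56; V ≈ 6.3 × 56^0.64 ≈ 82.83 kt.
Difference ≈ 70.56 − 82.83 = -12.27 → -12 kt.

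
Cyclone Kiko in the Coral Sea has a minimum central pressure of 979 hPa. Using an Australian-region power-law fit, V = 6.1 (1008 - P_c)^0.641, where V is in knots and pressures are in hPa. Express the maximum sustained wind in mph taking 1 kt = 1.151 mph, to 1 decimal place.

60.8 mph

ΔP = 1008 − 979 = 29 hPa.
V ≈ 6.1 × 29^0.641 = 6.1 × 8.658 ≈ 52.811 kt.
52.811 × 1.151 ≈ 60.79 mph → 60.8 mph.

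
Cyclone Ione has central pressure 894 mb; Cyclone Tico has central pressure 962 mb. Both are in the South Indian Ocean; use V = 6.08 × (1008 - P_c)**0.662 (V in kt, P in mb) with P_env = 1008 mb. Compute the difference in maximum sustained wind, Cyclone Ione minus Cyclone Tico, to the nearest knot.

Cyclone Ione: ΔP = 114; V ≈ 6.08 × 114^0.662 ≈ 139.82 kt.
Cyclone Tico: ΔP = 46; V ≈ 6.08 × 46^0.662 ≈ 76.67 kt.
Difference ≈ 139.82 − 76.67 = 63.15 → 63 kt.

63 kt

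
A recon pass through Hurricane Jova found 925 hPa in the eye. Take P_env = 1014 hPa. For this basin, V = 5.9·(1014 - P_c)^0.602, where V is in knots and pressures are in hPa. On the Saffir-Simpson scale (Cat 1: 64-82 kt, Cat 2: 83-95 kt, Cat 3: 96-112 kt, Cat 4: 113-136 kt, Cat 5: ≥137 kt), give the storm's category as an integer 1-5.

2

ΔP = 1014 − 925 = 89 hPa.
V ≈ 5.9 × 89^0.602 = 5.9 × 14.91 ≈ 88 kt.
88 kt falls in the Category 2 band.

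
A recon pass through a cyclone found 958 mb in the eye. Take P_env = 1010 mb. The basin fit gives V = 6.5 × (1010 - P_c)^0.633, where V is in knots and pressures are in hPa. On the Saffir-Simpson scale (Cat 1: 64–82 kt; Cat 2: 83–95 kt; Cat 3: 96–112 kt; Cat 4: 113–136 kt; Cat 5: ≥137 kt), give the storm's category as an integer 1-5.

1

ΔP = 1010 − 958 = 52 mb.
V ≈ 6.5 × 52^0.633 = 6.5 × 12.20 ≈ 79 kt.
79 kt falls in the Category 1 band.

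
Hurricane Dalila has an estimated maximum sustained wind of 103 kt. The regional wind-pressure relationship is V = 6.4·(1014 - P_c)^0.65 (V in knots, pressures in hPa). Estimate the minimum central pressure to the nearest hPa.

942 hPa

ΔP = (V / 6.4)^(1/0.65) = (103/6.4)^1.538.
103/6.4 = 16.094; 16.094^1.538 ≈ 71.84 hPa.
P_c = 1014 − 71.84 = 942.16 ≈ 942 hPa.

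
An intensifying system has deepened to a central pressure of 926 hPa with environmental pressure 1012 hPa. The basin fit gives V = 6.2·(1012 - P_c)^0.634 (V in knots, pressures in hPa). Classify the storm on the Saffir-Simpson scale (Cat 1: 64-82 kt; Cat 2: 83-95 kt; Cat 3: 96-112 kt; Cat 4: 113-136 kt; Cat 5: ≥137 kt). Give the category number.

ΔP = 1012 − 926 = 86 hPa.
V ≈ 6.2 × 86^0.634 = 6.2 × 16.85 ≈ 104 kt.
104 kt falls in the Category 3 band.

3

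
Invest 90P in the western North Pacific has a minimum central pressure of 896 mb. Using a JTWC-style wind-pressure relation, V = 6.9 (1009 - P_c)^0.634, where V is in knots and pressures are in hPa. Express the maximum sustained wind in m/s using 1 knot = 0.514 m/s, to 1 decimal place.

ΔP = 1009 − 896 = 113 mb.
V ≈ 6.9 × 113^0.634 = 6.9 × 20.029 ≈ 138.198 kt.
138.198 × 0.514 ≈ 71.03 m/s → 71.0 m/s.

71.0 m/s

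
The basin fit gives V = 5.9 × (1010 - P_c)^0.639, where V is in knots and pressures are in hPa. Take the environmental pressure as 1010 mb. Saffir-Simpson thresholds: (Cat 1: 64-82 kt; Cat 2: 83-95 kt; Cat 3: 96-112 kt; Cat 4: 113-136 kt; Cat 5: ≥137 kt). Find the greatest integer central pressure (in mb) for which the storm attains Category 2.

Category 2 begins at V = 83 kt.
Required ΔP = (83/5.9)^(1/0.639) = 14.068^1.565 ≈ 62.65 mb.
P_c ≤ 1010 − 62.65 = 947.35, so the highest integer P_c is 947 mb.

947 mb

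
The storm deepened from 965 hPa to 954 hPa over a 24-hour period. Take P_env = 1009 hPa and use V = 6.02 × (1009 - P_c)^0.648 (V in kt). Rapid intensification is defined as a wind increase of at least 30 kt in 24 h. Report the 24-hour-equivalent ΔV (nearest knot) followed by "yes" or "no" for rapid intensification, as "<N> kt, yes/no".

11 kt, no

V₁: ΔP = 44, V ≈ 6.02 × 44^0.648 ≈ 69.91 kt.
V₂: ΔP = 55, V ≈ 6.02 × 55^0.648 ≈ 80.79 kt.
ΔV over 24 h = 10.88 kt → 24 h equivalent = 10.88 × 24/24 ≈ 10.88 kt.
11 kt < 30 kt ⇒ not rapid intensification.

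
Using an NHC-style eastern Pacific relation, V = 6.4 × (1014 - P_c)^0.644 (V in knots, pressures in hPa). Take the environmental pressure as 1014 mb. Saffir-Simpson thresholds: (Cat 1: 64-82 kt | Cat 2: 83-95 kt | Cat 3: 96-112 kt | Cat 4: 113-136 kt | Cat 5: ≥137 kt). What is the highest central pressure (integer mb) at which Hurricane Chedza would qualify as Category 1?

Category 1 begins at V = 64 kt.
Required ΔP = (64/6.4)^(1/0.644) = 10.000^1.553 ≈ 35.71 mb.
P_c ≤ 1014 − 35.71 = 978.29, so the highest integer P_c is 978 mb.

978 mb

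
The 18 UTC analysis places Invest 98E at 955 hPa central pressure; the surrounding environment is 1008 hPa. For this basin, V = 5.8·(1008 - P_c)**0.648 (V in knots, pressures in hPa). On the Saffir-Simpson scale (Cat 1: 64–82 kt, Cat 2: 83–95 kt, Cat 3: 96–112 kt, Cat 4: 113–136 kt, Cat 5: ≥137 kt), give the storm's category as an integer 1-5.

ΔP = 1008 − 955 = 53 hPa.
V ≈ 5.8 × 53^0.648 = 5.8 × 13.10 ≈ 76 kt.
76 kt falls in the Category 1 band.

1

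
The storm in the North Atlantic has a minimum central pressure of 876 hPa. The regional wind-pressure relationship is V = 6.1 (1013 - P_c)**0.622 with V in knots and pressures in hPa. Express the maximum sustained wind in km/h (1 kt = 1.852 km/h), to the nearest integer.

ΔP = 1013 − 876 = 137 hPa.
V ≈ 6.1 × 137^0.622 = 6.1 × 21.332 ≈ 130.128 kt.
130.128 × 1.852 ≈ 241.00 km/h → 241 km/h.

241 km/h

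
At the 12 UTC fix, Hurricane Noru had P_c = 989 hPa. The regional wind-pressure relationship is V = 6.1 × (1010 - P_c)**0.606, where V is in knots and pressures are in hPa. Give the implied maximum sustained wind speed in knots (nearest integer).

ΔP = 1010 − 989 = 21 hPa.
21^0.606 ≈ 6.328.
V ≈ 6.1 × 6.328 ≈ 38.6 kt.

39 kt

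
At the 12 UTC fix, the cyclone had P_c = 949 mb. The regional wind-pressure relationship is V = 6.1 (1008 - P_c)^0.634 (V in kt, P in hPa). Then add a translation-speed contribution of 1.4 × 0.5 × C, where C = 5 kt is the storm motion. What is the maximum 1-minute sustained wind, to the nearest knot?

ΔP = 1008 − 949 = 59 mb.
59^0.634 ≈ 13.265.
V ≈ 6.1 × 13.265 ≈ 80.9 kt.
Translation term: 1.4 × 0.5 × 5 = 3.5 kt.
Corrected V ≈ 84.4 kt → 84 kt.

84 kt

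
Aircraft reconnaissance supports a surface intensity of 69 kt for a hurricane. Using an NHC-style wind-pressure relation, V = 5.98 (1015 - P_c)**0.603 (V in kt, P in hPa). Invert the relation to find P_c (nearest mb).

957 mb

ΔP = (V / 5.98)^(1/0.603) = (69/5.98)^1.658.
69/5.98 = 11.538; 11.538^1.658 ≈ 57.74 mb.
P_c = 1015 − 57.74 = 957.26 ≈ 957 mb.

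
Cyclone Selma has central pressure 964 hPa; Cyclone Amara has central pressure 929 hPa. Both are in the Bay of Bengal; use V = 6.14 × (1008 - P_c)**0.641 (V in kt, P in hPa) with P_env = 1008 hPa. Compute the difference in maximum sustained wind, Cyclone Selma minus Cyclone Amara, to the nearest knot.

-32 kt

Cyclone Selma: ΔP = 44; V ≈ 6.14 × 44^0.641 ≈ 69.44 kt.
Cyclone Amara: ΔP = 79; V ≈ 6.14 × 79^0.641 ≈ 101.05 kt.
Difference ≈ 69.44 − 101.05 = -31.61 → -32 kt.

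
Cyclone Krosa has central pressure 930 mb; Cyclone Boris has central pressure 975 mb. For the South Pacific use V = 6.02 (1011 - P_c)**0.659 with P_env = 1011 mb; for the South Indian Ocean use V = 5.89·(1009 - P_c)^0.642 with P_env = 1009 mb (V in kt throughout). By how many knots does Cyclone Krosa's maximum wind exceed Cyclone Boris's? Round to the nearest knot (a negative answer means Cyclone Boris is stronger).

52 kt

Cyclone Krosa: ΔP = 81; V ≈ 6.02 × 81^0.659 ≈ 108.97 kt.
Cyclone Boris: ΔP = 34; V ≈ 5.89 × 34^0.642 ≈ 56.67 kt.
Difference ≈ 108.97 − 56.67 = 52.30 → 52 kt.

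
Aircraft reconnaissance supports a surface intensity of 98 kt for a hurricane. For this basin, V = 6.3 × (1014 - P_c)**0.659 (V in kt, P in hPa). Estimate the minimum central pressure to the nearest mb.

950 mb

ΔP = (V / 6.3)^(1/0.659) = (98/6.3)^1.517.
98/6.3 = 15.556; 15.556^1.517 ≈ 64.36 mb.
P_c = 1014 − 64.36 = 949.64 ≈ 950 mb.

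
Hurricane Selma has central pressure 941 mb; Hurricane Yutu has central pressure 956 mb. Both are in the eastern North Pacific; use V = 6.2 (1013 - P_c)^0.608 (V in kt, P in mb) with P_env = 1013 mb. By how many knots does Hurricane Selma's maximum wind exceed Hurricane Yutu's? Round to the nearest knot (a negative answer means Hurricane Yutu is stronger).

11 kt

Hurricane Selma: ΔP = 72; V ≈ 6.2 × 72^0.608 ≈ 83.49 kt.
Hurricane Yutu: ΔP = 57; V ≈ 6.2 × 57^0.608 ≈ 72.44 kt.
Difference ≈ 83.49 − 72.44 = 11.05 → 11 kt.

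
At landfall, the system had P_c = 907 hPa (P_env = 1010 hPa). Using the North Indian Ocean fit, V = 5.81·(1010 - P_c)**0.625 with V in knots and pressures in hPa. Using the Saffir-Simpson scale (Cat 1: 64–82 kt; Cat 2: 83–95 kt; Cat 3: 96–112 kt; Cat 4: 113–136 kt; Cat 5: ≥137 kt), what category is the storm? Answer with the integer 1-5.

ΔP = 1010 − 907 = 103 hPa.
V ≈ 5.81 × 103^0.625 = 5.81 × 18.11 ≈ 105 kt.
105 kt falls in the Category 3 band.

3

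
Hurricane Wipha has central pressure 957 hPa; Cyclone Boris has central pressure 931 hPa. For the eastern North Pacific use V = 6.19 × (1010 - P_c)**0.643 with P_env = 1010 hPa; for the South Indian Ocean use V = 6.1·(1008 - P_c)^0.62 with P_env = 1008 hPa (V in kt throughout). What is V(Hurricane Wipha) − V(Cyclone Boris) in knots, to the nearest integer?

-11 kt

Hurricane Wipha: ΔP = 53; V ≈ 6.19 × 53^0.643 ≈ 79.51 kt.
Cyclone Boris: ΔP = 77; V ≈ 6.1 × 77^0.62 ≈ 90.15 kt.
Difference ≈ 79.51 − 90.15 = -10.64 → -11 kt.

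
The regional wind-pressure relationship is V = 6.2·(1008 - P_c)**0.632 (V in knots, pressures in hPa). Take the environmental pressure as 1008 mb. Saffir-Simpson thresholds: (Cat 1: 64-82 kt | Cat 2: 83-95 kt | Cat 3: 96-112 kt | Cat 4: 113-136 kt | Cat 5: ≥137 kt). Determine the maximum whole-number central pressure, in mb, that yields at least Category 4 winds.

Category 4 begins at V = 113 kt.
Required ΔP = (113/6.2)^(1/0.632) = 18.226^1.582 ≈ 98.80 mb.
P_c ≤ 1008 − 98.80 = 909.20, so the highest integer P_c is 909 mb.

909 mb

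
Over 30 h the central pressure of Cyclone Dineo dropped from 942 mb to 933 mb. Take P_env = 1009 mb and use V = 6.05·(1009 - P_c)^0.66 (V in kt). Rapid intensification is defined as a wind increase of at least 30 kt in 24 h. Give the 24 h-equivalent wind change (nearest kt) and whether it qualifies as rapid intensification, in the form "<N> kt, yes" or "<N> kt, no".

V₁: ΔP = 67, V ≈ 6.05 × 67^0.66 ≈ 97.04 kt.
V₂: ΔP = 76, V ≈ 6.05 × 76^0.66 ≈ 105.46 kt.
ΔV over 30 h = 8.42 kt → 24 h equivalent = 8.42 × 24/30 ≈ 6.74 kt.
7 kt < 30 kt ⇒ not rapid intensification.

7 kt, no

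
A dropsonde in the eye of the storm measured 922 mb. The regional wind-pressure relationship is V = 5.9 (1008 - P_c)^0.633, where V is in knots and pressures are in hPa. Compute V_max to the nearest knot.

99 kt

ΔP = 1008 − 922 = 86 mb.
86^0.633 ≈ 16.770.
V ≈ 5.9 × 16.770 ≈ 98.9 kt.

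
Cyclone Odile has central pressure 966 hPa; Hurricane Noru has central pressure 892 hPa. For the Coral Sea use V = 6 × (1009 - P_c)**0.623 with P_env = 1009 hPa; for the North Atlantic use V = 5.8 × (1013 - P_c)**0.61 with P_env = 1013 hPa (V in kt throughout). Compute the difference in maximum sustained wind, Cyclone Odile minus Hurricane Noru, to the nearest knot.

Cyclone Odile: ΔP = 43; V ≈ 6 × 43^0.623 ≈ 62.49 kt.
Hurricane Noru: ΔP = 121; V ≈ 5.8 × 121^0.61 ≈ 108.13 kt.
Difference ≈ 62.49 − 108.13 = -45.64 → -46 kt.

-46 kt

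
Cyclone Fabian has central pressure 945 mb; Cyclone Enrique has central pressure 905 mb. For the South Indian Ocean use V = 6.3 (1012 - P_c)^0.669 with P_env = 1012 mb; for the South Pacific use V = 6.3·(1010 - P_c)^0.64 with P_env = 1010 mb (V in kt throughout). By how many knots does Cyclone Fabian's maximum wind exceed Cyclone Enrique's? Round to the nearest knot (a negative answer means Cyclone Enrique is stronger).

Cyclone Fabian: ΔP = 67; V ≈ 6.3 × 67^0.669 ≈ 104.95 kt.
Cyclone Enrique: ΔP = 105; V ≈ 6.3 × 105^0.64 ≈ 123.85 kt.
Difference ≈ 104.95 − 123.85 = -18.90 → -19 kt.

-19 kt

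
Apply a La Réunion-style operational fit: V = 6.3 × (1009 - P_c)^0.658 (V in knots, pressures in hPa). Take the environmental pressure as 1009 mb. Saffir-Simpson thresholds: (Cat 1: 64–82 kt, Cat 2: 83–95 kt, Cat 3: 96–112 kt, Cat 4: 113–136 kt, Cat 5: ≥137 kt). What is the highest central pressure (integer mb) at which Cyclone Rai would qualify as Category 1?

975 mb

Category 1 begins at V = 64 kt.
Required ΔP = (64/6.3)^(1/0.658) = 10.159^1.520 ≈ 33.90 mb.
P_c ≤ 1009 − 33.90 = 975.10, so the highest integer P_c is 975 mb.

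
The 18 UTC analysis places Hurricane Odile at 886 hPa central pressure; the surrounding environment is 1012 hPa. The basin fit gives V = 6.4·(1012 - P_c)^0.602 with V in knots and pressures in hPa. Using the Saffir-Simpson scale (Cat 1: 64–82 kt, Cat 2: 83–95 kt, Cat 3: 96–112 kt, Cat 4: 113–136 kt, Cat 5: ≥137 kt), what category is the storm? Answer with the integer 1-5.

4

ΔP = 1012 − 886 = 126 hPa.
V ≈ 6.4 × 126^0.602 = 6.4 × 18.38 ≈ 118 kt.
118 kt falls in the Category 4 band.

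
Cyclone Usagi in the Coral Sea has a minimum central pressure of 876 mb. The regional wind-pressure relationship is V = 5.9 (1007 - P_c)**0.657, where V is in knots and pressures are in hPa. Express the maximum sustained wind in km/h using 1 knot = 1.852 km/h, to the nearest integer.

ΔP = 1007 − 876 = 131 mb.
V ≈ 5.9 × 131^0.657 = 5.9 × 24.606 ≈ 145.177 kt.
145.177 × 1.852 ≈ 268.87 km/h → 269 km/h.

269 km/h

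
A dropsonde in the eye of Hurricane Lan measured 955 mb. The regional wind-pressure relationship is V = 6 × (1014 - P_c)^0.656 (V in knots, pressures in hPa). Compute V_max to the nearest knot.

87 kt

ΔP = 1014 − 955 = 59 mb.
59^0.656 ≈ 14.510.
V ≈ 6 × 14.510 ≈ 87.1 kt.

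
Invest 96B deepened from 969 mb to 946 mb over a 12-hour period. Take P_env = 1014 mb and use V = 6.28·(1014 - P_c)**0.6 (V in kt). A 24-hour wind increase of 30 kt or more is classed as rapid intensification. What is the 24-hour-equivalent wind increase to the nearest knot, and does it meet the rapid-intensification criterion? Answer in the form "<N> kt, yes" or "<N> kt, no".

35 kt, yes

V₁: ΔP = 45, V ≈ 6.28 × 45^0.6 ≈ 61.64 kt.
V₂: ΔP = 68, V ≈ 6.28 × 68^0.6 ≈ 78.97 kt.
ΔV over 12 h = 17.33 kt → 24 h equivalent = 17.33 × 24/12 ≈ 34.66 kt.
35 kt ≥ 30 kt ⇒ rapid intensification.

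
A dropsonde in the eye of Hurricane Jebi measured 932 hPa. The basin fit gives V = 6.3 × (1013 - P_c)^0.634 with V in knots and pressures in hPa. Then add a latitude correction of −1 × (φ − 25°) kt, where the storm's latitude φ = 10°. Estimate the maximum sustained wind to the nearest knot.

ΔP = 1013 − 932 = 81 hPa.
81^0.634 ≈ 16.217.
V ≈ 6.3 × 16.217 ≈ 102.2 kt.
Latitude correction: −1 × (10 − 25) = 15 kt.
Corrected V ≈ 117.2 kt → 117 kt.

117 kt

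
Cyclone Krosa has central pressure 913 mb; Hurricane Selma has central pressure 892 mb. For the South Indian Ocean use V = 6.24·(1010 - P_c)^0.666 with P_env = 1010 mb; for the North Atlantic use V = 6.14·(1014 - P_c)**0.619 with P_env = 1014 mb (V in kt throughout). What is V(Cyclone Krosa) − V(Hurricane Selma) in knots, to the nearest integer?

11 kt

Cyclone Krosa: ΔP = 97; V ≈ 6.24 × 97^0.666 ≈ 131.33 kt.
Hurricane Selma: ΔP = 122; V ≈ 6.14 × 122^0.619 ≈ 120.12 kt.
Difference ≈ 131.33 − 120.12 = 11.21 → 11 kt.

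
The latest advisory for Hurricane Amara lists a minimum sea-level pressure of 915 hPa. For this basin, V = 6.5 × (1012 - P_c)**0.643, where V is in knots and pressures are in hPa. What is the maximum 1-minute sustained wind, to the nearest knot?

123 kt

ΔP = 1012 − 915 = 97 hPa.
97^0.643 ≈ 18.945.
V ≈ 6.5 × 18.945 ≈ 123.1 kt.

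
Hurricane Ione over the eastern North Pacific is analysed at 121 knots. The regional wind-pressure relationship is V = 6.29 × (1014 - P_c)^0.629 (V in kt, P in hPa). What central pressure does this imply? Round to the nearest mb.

904 mb

ΔP = (V / 6.29)^(1/0.629) = (121/6.29)^1.590.
121/6.29 = 19.237; 19.237^1.590 ≈ 110.04 mb.
P_c = 1014 − 110.04 = 903.96 ≈ 904 mb.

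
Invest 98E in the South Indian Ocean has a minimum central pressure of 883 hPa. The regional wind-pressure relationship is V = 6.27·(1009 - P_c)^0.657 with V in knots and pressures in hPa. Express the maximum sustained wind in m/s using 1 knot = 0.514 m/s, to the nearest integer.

77 m/s

ΔP = 1009 − 883 = 126 hPa.
V ≈ 6.27 × 126^0.657 = 6.27 × 23.985 ≈ 150.387 kt.
150.387 × 0.514 ≈ 77.30 m/s → 77 m/s.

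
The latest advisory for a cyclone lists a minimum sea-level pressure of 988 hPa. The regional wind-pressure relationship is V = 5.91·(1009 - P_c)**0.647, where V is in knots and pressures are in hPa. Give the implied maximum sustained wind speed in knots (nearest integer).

ΔP = 1009 − 988 = 21 hPa.
21^0.647 ≈ 7.169.
V ≈ 5.91 × 7.169 ≈ 42.4 kt.

42 kt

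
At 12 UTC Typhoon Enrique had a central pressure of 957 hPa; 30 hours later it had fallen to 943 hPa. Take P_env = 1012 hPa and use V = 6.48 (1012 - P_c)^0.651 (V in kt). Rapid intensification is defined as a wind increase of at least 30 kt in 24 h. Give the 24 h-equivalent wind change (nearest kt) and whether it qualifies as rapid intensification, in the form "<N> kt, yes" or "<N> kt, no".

11 kt, no

V₁: ΔP = 55, V ≈ 6.48 × 55^0.651 ≈ 88.01 kt.
V₂: ΔP = 69, V ≈ 6.48 × 69^0.651 ≈ 102.02 kt.
ΔV over 30 h = 14.01 kt → 24 h equivalent = 14.01 × 24/30 ≈ 11.21 kt.
11 kt < 30 kt ⇒ not rapid intensification.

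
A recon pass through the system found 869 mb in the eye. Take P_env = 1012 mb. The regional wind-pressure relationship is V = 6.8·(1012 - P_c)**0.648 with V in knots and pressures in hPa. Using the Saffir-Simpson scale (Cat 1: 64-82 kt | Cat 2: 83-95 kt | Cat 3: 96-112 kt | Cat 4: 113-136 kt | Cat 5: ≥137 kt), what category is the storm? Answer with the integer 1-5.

5

ΔP = 1012 − 869 = 143 mb.
V ≈ 6.8 × 143^0.648 = 6.8 × 24.93 ≈ 169 kt.
169 kt falls in the Category 5 band.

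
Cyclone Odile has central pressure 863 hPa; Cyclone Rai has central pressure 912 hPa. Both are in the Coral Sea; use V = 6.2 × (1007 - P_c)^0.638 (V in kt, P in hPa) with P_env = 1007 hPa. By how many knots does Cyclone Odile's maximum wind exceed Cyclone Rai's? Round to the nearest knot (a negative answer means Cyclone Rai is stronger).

Cyclone Odile: ΔP = 144; V ≈ 6.2 × 144^0.638 ≈ 147.72 kt.
Cyclone Rai: ΔP = 95; V ≈ 6.2 × 95^0.638 ≈ 113.29 kt.
Difference ≈ 147.72 − 113.29 = 34.43 → 34 kt.

34 kt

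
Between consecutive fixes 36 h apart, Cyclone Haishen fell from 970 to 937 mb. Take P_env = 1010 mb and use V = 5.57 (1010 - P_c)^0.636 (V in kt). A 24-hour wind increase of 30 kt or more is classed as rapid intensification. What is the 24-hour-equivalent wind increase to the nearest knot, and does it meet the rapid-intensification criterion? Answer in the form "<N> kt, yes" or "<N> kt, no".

V₁: ΔP = 40, V ≈ 5.57 × 40^0.636 ≈ 58.18 kt.
V₂: ΔP = 73, V ≈ 5.57 × 73^0.636 ≈ 85.30 kt.
ΔV over 36 h = 27.12 kt → 24 h equivalent = 27.12 × 24/36 ≈ 18.08 kt.
18 kt < 30 kt ⇒ not rapid intensification.

18 kt, no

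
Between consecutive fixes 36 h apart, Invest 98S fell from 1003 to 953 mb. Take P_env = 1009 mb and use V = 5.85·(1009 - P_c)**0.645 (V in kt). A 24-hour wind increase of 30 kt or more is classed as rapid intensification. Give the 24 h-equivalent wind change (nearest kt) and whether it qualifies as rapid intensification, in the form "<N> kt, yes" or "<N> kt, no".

40 kt, yes

V₁: ΔP = 6, V ≈ 5.85 × 6^0.645 ≈ 18.58 kt.
V₂: ΔP = 56, V ≈ 5.85 × 56^0.645 ≈ 78.48 kt.
ΔV over 36 h = 59.90 kt → 24 h equivalent = 59.90 × 24/36 ≈ 39.93 kt.
40 kt ≥ 30 kt ⇒ rapid intensification.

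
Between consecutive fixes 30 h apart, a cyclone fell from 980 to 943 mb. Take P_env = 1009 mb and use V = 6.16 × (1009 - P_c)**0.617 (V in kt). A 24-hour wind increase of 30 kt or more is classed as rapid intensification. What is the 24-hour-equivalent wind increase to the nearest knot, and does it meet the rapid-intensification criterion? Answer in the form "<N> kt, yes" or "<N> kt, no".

V₁: ΔP = 29, V ≈ 6.16 × 29^0.617 ≈ 49.19 kt.
V₂: ΔP = 66, V ≈ 6.16 × 66^0.617 ≈ 81.70 kt.
ΔV over 30 h = 32.51 kt → 24 h equivalent = 32.51 × 24/30 ≈ 26.01 kt.
26 kt < 30 kt ⇒ not rapid intensification.

26 kt, no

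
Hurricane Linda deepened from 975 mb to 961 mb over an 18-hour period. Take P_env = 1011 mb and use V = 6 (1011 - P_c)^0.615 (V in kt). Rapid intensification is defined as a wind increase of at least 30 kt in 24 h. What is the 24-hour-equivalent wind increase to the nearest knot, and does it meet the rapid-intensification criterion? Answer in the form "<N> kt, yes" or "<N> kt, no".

16 kt, no

V₁: ΔP = 36, V ≈ 6 × 36^0.615 ≈ 54.36 kt.
V₂: ΔP = 50, V ≈ 6 × 50^0.615 ≈ 66.53 kt.
ΔV over 18 h = 12.17 kt → 24 h equivalent = 12.17 × 24/18 ≈ 16.23 kt.
16 kt < 30 kt ⇒ not rapid intensification.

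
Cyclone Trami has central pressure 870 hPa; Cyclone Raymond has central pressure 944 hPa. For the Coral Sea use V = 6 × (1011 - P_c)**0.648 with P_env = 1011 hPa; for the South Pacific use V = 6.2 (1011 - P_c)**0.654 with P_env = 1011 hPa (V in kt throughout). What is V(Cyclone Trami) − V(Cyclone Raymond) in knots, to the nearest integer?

Cyclone Trami: ΔP = 141; V ≈ 6 × 141^0.648 ≈ 148.20 kt.
Cyclone Raymond: ΔP = 67; V ≈ 6.2 × 67^0.654 ≈ 96.97 kt.
Difference ≈ 148.20 − 96.97 = 51.23 → 51 kt.

51 kt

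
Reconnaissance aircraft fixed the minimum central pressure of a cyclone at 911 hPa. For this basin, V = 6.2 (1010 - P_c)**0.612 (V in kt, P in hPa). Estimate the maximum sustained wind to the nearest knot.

103 kt

ΔP = 1010 − 911 = 99 hPa.
99^0.612 ≈ 16.647.
V ≈ 6.2 × 16.647 ≈ 103.2 kt.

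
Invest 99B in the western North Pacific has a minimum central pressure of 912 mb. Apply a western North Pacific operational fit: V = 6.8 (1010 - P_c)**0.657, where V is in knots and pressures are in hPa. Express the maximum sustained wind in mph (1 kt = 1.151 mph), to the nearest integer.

ΔP = 1010 − 912 = 98 mb.
V ≈ 6.8 × 98^0.657 = 6.8 × 20.335 ≈ 138.275 kt.
138.275 × 1.151 ≈ 159.15 mph → 159 mph.

159 mph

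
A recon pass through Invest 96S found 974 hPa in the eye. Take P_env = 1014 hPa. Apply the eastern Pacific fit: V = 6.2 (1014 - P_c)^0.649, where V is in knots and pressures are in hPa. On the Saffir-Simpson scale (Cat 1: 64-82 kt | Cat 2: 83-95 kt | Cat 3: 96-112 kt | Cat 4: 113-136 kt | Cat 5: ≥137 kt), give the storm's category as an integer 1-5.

1

ΔP = 1014 − 974 = 40 hPa.
V ≈ 6.2 × 40^0.649 = 6.2 × 10.96 ≈ 68 kt.
68 kt falls in the Category 1 band.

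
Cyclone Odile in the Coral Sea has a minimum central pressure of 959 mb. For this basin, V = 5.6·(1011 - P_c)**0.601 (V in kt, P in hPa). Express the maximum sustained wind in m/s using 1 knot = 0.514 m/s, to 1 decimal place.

30.9 m/s

ΔP = 1011 − 959 = 52 mb.
V ≈ 5.6 × 52^0.601 = 5.6 × 10.748 ≈ 60.187 kt.
60.187 × 0.514 ≈ 30.94 m/s → 30.9 m/s.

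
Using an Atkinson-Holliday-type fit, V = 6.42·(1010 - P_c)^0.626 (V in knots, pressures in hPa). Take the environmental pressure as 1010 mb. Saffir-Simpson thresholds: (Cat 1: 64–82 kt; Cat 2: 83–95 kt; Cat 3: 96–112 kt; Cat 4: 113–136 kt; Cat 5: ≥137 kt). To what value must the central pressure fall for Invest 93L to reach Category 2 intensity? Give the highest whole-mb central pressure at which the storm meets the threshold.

950 mb

Category 2 begins at V = 83 kt.
Required ΔP = (83/6.42)^(1/0.626) = 12.928^1.597 ≈ 59.65 mb.
P_c ≤ 1010 − 59.65 = 950.35, so the highest integer P_c is 950 mb.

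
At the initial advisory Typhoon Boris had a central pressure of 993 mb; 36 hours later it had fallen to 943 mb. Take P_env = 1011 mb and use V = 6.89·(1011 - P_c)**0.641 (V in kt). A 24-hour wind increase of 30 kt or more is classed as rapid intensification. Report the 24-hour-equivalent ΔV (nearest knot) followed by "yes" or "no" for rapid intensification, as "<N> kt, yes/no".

V₁: ΔP = 18, V ≈ 6.89 × 18^0.641 ≈ 43.94 kt.
V₂: ΔP = 68, V ≈ 6.89 × 68^0.641 ≈ 103.00 kt.
ΔV over 36 h = 59.06 kt → 24 h equivalent = 59.06 × 24/36 ≈ 39.37 kt.
39 kt ≥ 30 kt ⇒ rapid intensification.

39 kt, yes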